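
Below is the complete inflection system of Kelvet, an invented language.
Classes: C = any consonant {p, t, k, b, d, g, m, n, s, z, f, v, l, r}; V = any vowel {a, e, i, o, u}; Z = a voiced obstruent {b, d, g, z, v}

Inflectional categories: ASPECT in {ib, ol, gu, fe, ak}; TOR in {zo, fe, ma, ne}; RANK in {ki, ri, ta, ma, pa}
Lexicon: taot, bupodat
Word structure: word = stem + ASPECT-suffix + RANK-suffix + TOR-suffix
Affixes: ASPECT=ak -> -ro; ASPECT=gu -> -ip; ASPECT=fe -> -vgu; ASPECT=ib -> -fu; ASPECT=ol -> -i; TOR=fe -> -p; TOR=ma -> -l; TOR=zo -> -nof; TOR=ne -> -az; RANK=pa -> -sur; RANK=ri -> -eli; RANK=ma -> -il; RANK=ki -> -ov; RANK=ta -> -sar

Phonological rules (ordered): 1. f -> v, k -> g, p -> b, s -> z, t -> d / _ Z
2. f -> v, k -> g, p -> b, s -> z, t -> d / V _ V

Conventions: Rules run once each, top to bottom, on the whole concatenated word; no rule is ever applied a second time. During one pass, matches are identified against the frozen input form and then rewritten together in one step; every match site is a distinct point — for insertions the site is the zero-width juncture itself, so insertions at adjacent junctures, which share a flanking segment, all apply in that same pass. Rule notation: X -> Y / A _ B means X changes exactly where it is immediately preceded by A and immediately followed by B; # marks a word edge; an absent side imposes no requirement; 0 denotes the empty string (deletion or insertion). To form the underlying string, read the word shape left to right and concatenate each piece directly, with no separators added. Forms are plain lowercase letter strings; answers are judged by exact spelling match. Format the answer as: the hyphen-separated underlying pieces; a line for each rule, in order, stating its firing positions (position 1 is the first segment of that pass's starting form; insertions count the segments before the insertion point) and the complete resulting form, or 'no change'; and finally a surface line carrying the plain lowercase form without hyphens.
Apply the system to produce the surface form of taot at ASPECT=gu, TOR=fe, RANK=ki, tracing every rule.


underlying: taot-ip-ov-p
1. f -> v, k -> g, p -> b, s -> z, t -> d / _ Z: no change
2. f -> v, k -> g, p -> b, s -> z, t -> d / V _ V: fires at position(s) 4, 6: taodibovp
surface: taodibovp


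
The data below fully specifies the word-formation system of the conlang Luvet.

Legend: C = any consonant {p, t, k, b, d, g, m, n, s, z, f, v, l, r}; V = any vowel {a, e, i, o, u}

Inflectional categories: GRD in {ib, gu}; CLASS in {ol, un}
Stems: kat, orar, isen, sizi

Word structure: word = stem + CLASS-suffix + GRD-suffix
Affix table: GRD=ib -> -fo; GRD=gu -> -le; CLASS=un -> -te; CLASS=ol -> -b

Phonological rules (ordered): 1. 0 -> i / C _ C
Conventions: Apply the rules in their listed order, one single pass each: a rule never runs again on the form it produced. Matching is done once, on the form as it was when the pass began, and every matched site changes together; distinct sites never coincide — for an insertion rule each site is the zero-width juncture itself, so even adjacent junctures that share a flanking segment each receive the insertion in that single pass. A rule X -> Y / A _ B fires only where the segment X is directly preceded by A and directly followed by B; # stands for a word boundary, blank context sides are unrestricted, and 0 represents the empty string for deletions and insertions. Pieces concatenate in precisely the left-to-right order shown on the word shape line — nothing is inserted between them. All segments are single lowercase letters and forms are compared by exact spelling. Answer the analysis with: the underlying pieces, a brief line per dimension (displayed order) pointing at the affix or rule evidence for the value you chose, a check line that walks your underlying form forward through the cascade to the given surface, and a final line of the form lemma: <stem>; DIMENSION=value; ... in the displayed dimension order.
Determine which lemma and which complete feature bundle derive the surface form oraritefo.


underlying: orar-te-fo
GRD=ib - signalled by the affix -fo
CLASS=un - signalled by the affix -te
check: orartefo -> oraritefo
lemma: orar; GRD=ib; CLASS=un


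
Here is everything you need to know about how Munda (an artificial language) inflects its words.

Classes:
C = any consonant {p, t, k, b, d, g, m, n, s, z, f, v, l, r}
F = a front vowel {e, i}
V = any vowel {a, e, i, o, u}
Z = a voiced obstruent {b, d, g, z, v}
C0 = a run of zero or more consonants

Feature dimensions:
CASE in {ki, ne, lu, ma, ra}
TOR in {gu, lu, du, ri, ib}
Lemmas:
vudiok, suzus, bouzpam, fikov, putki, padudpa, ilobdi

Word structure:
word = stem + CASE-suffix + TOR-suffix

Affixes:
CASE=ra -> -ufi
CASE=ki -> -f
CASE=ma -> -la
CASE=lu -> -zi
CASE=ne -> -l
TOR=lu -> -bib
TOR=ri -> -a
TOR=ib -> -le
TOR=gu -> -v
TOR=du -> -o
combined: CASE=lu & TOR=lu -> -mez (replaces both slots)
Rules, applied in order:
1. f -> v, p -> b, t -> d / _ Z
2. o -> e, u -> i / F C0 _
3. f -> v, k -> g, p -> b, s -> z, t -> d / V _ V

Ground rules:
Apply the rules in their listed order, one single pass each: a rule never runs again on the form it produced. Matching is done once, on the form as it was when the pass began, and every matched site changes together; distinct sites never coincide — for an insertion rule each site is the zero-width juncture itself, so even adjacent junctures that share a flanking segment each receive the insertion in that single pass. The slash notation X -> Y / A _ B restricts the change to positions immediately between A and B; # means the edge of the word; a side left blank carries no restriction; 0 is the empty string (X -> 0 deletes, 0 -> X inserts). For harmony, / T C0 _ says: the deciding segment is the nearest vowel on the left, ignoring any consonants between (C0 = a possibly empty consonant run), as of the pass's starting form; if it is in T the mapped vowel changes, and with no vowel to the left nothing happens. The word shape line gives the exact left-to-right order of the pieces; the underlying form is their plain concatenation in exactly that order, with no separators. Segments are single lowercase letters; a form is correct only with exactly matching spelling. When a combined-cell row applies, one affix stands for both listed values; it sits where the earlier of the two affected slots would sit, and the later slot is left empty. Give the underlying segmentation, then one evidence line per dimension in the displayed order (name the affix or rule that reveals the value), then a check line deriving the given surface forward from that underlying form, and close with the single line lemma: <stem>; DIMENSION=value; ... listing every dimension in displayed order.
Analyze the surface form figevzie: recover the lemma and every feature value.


underlying: fikov-zi-o
CASE=lu - signalled by the affix -zi
TOR=du - signalled by the affix -o
check: fikovzio -> fikovzio -> fikevzie -> figevzie
lemma: fikov; CASE=lu; TOR=du


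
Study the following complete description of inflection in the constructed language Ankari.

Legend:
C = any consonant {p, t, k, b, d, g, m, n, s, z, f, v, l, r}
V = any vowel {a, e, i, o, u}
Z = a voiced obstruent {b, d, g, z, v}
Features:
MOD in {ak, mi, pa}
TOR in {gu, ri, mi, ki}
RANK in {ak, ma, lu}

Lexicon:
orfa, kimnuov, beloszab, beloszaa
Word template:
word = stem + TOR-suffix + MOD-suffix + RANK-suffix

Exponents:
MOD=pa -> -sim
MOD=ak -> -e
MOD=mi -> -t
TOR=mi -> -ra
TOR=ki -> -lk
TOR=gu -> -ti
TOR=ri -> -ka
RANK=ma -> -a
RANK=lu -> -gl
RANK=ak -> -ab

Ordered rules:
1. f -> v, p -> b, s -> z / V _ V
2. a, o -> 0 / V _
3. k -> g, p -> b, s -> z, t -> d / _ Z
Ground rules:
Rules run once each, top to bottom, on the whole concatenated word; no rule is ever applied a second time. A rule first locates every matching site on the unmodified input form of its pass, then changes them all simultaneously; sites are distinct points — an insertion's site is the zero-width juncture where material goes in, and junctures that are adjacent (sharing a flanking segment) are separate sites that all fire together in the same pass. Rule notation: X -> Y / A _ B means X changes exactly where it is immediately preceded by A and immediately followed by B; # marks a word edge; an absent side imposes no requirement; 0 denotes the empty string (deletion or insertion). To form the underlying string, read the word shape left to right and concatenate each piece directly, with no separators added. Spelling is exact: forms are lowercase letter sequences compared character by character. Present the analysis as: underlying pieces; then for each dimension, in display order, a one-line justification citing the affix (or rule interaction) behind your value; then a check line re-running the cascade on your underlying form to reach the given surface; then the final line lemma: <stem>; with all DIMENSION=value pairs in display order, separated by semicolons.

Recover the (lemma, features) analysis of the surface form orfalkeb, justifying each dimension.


underlying: orfa-lk-e-ab
MOD=ak - signalled by the affix -e
TOR=ki - signalled by the affix -lk
RANK=ak - signalled by the affix -ab
check: orfalkeab -> orfalkeab -> orfalkeb -> orfalkeb
lemma: orfa; MOD=ak; TOR=ki; RANK=ak


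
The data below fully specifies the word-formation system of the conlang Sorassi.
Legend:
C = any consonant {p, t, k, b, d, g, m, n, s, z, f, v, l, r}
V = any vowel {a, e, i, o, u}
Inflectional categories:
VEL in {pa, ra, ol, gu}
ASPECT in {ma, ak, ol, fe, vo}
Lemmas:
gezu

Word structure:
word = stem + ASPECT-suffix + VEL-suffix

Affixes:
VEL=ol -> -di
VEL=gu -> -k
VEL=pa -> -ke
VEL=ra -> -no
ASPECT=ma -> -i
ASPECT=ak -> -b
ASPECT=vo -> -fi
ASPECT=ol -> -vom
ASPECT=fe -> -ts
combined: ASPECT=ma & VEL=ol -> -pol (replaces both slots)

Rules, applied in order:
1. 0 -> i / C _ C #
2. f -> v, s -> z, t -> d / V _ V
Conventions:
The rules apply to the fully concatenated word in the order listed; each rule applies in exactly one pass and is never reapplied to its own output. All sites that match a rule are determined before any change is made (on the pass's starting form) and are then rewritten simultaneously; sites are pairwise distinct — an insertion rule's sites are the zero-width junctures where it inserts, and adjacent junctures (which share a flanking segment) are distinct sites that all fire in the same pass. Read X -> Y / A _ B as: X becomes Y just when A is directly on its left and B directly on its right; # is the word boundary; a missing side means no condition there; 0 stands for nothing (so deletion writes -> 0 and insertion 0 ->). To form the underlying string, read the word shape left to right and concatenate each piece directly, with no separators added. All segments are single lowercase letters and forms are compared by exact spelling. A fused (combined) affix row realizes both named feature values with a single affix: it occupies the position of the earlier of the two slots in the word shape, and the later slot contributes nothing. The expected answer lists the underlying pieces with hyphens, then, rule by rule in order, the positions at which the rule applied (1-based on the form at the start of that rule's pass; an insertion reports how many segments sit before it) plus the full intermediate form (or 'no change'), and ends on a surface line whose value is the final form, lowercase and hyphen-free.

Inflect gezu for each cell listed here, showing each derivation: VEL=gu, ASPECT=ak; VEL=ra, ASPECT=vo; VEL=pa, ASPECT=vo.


cell VEL=gu, ASPECT=ak:
underlying: gezu-b-k
1. 0 -> i / C _ C #: inserts after position(s) 5: gezubik
2. f -> v, s -> z, t -> d / V _ V: no change
surface: gezubik

cell VEL=ra, ASPECT=vo:
underlying: gezu-fi-no
1. 0 -> i / C _ C #: no change
2. f -> v, s -> z, t -> d / V _ V: fires at position(s) 5: gezuvino
surface: gezuvino

cell VEL=pa, ASPECT=vo:
underlying: gezu-fi-ke
1. 0 -> i / C _ C #: no change
2. f -> v, s -> z, t -> d / V _ V: fires at position(s) 5: gezuvike
surface: gezuvike


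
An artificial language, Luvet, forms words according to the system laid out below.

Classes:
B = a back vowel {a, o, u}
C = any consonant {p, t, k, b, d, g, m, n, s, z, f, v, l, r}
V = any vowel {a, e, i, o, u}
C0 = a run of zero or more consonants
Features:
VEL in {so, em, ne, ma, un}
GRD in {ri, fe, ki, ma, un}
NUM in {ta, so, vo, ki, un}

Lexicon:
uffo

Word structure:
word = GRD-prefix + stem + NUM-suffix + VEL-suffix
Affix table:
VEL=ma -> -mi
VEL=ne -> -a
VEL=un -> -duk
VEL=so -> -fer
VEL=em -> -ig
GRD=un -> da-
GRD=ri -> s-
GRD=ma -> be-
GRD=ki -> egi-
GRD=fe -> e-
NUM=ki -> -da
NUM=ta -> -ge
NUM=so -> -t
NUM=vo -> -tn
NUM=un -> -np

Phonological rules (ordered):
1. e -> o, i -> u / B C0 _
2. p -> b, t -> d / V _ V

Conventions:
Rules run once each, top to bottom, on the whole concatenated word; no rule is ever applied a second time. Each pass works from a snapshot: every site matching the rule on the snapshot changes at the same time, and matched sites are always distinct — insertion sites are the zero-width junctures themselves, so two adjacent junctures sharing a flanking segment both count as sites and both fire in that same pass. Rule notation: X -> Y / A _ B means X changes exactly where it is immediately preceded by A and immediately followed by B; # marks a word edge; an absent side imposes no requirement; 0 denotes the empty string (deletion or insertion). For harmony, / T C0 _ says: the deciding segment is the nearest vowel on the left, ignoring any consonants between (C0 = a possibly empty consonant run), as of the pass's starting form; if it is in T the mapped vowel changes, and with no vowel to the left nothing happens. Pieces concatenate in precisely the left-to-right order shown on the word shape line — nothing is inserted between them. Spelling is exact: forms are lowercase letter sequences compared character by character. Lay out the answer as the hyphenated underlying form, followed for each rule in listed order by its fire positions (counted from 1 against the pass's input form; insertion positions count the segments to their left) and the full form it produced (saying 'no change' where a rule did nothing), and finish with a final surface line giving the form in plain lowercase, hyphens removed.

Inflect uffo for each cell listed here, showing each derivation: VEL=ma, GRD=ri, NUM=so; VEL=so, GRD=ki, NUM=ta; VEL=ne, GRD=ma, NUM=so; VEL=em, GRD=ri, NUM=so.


cell VEL=ma, GRD=ri, NUM=so:
underlying: s-uffo-t-mi
1. e -> o, i -> u / B C0 _: fires at position(s) 8: suffotmu
2. p -> b, t -> d / V _ V: no change
surface: suffotmu

cell VEL=so, GRD=ki, NUM=ta:
underlying: egi-uffo-ge-fer
1. e -> o, i -> u / B C0 _: fires at position(s) 9: egiuffogofer
2. p -> b, t -> d / V _ V: no change
surface: egiuffogofer

cell VEL=ne, GRD=ma, NUM=so:
underlying: be-uffo-t-a
1. e -> o, i -> u / B C0 _: no change
2. p -> b, t -> d / V _ V: fires at position(s) 7: beuffoda
surface: beuffoda

cell VEL=em, GRD=ri, NUM=so:
underlying: s-uffo-t-ig
1. e -> o, i -> u / B C0 _: fires at position(s) 7: suffotug
2. p -> b, t -> d / V _ V: fires at position(s) 6: suffodug
surface: suffodug


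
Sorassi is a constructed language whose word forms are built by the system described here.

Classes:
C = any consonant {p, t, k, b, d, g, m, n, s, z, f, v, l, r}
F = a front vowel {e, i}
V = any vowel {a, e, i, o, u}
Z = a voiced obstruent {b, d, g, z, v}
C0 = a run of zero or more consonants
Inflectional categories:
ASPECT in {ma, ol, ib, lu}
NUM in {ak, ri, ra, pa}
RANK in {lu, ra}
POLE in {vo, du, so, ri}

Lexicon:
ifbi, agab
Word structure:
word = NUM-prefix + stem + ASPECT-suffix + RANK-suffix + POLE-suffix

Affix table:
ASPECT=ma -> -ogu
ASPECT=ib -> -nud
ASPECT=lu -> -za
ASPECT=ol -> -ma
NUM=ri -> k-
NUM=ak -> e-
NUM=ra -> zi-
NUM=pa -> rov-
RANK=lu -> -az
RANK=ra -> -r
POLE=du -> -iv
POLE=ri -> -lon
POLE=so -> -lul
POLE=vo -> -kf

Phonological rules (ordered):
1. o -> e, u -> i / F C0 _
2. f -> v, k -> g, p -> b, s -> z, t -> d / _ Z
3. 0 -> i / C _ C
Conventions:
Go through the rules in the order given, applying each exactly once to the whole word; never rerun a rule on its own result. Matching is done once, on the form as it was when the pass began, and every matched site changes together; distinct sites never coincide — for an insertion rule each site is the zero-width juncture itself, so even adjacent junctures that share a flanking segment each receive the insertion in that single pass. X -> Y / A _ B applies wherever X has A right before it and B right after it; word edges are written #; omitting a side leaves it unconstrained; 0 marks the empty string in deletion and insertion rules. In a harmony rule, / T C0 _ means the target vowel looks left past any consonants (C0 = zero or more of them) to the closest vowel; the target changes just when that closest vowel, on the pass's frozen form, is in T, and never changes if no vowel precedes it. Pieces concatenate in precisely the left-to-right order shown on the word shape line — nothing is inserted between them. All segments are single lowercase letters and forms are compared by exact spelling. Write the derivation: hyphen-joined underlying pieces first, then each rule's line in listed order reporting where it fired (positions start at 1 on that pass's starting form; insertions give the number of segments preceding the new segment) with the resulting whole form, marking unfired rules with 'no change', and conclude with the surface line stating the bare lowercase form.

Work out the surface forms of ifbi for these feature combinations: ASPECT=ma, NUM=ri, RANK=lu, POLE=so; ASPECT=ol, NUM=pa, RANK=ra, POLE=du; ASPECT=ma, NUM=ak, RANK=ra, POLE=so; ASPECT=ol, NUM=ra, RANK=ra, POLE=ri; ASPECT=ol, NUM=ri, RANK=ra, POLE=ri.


cell ASPECT=ma, NUM=ri, RANK=lu, POLE=so:
underlying: k-ifbi-ogu-az-lul
1. o -> e, u -> i / F C0 _: fires at position(s) 6: kifbieguazlul
2. f -> v, k -> g, p -> b, s -> z, t -> d / _ Z: fires at position(s) 3: kivbieguazlul
3. 0 -> i / C _ C: inserts after position(s) 3, 10: kivibieguazilul
surface: kivibieguazilul

cell ASPECT=ol, NUM=pa, RANK=ra, POLE=du:
underlying: rov-ifbi-ma-r-iv
1. o -> e, u -> i / F C0 _: no change
2. f -> v, k -> g, p -> b, s -> z, t -> d / _ Z: fires at position(s) 5: rovivbimariv
3. 0 -> i / C _ C: inserts after position(s) 5: rovivibimariv
surface: rovivibimariv

cell ASPECT=ma, NUM=ak, RANK=ra, POLE=so:
underlying: e-ifbi-ogu-r-lul
1. o -> e, u -> i / F C0 _: fires at position(s) 6: eifbiegurlul
2. f -> v, k -> g, p -> b, s -> z, t -> d / _ Z: fires at position(s) 3: eivbiegurlul
3. 0 -> i / C _ C: inserts after position(s) 3, 9: eivibiegurilul
surface: eivibiegurilul

cell ASPECT=ol, NUM=ra, RANK=ra, POLE=ri:
underlying: zi-ifbi-ma-r-lon
1. o -> e, u -> i / F C0 _: no change
2. f -> v, k -> g, p -> b, s -> z, t -> d / _ Z: fires at position(s) 4: ziivbimarlon
3. 0 -> i / C _ C: inserts after position(s) 4, 9: ziivibimarilon
surface: ziivibimarilon

cell ASPECT=ol, NUM=ri, RANK=ra, POLE=ri:
underlying: k-ifbi-ma-r-lon
1. o -> e, u -> i / F C0 _: no change
2. f -> v, k -> g, p -> b, s -> z, t -> d / _ Z: fires at position(s) 3: kivbimarlon
3. 0 -> i / C _ C: inserts after position(s) 3, 8: kivibimarilon
surface: kivibimarilon


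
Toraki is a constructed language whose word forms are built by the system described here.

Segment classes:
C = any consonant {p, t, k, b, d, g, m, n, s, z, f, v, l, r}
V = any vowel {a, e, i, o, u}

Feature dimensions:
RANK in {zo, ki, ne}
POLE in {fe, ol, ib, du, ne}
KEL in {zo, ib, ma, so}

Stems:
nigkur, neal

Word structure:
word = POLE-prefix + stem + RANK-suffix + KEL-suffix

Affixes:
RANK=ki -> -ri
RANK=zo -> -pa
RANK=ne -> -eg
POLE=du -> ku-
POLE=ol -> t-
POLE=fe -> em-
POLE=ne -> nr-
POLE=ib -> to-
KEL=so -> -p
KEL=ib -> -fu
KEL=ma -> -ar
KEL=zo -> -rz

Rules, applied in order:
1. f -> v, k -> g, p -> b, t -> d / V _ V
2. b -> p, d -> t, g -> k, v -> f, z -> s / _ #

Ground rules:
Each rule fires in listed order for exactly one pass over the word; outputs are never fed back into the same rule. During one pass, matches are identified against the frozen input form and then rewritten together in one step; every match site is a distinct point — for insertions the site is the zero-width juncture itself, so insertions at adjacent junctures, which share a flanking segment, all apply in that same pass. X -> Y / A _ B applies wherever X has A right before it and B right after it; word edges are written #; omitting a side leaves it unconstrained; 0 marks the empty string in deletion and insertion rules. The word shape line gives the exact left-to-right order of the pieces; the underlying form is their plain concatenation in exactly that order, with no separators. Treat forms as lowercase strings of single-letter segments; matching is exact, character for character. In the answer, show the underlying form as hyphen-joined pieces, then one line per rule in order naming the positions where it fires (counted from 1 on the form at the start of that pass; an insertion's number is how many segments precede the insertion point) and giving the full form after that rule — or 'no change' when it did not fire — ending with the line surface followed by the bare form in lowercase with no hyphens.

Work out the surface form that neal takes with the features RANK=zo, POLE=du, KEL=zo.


underlying: ku-neal-pa-rz
1. f -> v, k -> g, p -> b, t -> d / V _ V: no change
2. b -> p, d -> t, g -> k, v -> f, z -> s / _ #: fires at position(s) 10: kunealpars
surface: kunealpars


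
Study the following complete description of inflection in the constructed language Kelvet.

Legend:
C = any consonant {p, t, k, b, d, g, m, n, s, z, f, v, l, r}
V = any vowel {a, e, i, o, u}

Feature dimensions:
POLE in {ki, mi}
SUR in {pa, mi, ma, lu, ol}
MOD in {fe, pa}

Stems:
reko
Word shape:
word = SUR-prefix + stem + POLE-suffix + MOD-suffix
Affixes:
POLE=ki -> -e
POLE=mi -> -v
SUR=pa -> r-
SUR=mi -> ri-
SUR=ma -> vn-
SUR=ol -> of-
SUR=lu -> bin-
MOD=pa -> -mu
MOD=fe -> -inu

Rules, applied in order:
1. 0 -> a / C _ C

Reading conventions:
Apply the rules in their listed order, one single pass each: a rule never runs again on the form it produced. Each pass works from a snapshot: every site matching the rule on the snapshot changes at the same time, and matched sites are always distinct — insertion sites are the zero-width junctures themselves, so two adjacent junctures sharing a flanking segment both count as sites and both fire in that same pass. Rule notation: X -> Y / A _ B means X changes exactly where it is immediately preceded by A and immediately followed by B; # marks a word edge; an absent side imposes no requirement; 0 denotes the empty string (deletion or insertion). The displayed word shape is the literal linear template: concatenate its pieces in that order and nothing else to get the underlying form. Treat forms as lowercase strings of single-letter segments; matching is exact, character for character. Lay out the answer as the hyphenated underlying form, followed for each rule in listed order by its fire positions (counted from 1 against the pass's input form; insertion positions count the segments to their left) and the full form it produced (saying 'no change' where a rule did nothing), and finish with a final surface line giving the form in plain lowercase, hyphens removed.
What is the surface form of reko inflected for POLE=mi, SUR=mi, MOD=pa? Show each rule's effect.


underlying: ri-reko-v-mu
1. 0 -> a / C _ C: inserts after position(s) 7: rirekovamu
surface: rirekovamu


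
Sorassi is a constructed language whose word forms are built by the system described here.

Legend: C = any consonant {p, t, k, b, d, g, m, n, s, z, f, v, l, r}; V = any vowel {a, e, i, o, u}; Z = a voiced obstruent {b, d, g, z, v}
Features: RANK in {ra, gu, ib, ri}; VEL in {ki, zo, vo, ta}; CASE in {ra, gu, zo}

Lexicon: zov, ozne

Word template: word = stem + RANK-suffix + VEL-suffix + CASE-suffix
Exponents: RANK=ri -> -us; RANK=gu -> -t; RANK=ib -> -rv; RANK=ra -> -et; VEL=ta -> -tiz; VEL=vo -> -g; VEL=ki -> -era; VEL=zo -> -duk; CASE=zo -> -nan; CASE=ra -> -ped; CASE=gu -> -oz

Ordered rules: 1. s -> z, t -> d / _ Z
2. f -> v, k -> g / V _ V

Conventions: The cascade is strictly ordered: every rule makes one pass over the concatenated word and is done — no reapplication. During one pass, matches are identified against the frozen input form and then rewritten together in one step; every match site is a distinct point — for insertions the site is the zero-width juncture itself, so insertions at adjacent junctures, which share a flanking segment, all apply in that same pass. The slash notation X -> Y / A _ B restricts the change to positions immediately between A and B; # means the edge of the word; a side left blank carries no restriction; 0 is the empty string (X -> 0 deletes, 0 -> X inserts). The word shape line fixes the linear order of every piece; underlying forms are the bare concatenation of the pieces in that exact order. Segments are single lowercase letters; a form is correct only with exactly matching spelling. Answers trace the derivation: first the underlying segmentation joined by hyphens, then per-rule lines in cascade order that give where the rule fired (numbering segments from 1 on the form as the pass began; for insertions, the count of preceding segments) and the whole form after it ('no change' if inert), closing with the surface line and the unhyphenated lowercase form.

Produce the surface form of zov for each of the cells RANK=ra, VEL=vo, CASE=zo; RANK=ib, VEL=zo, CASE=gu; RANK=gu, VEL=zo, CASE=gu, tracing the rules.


cell RANK=ra, VEL=vo, CASE=zo:
underlying: zov-et-g-nan
1. s -> z, t -> d / _ Z: fires at position(s) 5: zovedgnan
2. f -> v, k -> g / V _ V: no change
surface: zovedgnan

cell RANK=ib, VEL=zo, CASE=gu:
underlying: zov-rv-duk-oz
1. s -> z, t -> d / _ Z: no change
2. f -> v, k -> g / V _ V: fires at position(s) 8: zovrvdugoz
surface: zovrvdugoz

cell RANK=gu, VEL=zo, CASE=gu:
underlying: zov-t-duk-oz
1. s -> z, t -> d / _ Z: fires at position(s) 4: zovddukoz
2. f -> v, k -> g / V _ V: fires at position(s) 7: zovddugoz
surface: zovddugoz


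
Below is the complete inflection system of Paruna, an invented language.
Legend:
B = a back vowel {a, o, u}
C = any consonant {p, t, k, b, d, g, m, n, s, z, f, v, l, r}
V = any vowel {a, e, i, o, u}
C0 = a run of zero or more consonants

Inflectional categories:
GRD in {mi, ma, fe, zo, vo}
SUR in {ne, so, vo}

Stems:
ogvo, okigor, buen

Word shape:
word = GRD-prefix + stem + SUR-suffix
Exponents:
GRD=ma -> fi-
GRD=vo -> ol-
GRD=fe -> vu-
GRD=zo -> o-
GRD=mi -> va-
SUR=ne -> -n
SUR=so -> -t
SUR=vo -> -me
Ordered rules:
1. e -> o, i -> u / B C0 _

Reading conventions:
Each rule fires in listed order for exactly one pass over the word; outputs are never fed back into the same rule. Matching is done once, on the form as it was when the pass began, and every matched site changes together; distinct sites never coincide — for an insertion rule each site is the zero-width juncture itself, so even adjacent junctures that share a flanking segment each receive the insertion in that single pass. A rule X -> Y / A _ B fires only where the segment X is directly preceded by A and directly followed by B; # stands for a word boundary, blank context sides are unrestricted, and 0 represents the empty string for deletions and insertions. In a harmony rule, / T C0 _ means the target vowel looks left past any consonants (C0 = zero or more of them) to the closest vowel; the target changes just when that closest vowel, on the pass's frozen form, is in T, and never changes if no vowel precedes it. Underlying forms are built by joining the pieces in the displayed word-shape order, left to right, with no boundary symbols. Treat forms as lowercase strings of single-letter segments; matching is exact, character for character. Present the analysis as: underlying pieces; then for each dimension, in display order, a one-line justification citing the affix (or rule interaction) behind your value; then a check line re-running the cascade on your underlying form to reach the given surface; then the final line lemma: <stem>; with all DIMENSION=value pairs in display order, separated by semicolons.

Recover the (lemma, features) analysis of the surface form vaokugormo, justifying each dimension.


underlying: va-okigor-me
GRD=mi - signalled by the affix va-
SUR=vo - signalled by the affix -me
check: vaokigorme -> vaokugormo
lemma: okigor; GRD=mi; SUR=vo


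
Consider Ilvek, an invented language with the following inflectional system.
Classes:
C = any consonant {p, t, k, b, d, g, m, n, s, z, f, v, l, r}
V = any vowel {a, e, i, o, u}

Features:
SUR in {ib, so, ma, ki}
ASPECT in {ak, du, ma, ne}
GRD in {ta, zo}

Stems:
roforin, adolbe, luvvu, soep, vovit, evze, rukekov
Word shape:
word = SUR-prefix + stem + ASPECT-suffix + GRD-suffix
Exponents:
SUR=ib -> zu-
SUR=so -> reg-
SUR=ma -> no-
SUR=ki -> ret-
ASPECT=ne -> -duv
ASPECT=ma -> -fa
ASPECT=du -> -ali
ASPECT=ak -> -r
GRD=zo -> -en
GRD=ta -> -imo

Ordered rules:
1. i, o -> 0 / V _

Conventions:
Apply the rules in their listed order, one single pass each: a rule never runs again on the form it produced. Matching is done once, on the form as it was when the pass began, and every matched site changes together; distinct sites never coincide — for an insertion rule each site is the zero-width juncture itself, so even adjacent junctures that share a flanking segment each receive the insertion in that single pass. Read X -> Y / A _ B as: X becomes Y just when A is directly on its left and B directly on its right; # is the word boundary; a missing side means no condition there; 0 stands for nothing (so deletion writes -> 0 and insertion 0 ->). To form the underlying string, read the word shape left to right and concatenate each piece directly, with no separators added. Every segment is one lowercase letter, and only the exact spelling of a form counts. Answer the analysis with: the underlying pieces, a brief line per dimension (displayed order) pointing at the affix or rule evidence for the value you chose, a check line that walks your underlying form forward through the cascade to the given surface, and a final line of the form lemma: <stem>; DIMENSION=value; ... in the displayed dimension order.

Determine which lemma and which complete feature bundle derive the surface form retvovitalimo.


underlying: ret-vovit-ali-imo
SUR=ki - signalled by the affix ret-
ASPECT=du - signalled by the affix -ali
GRD=ta - signalled by the affix -imo
check: retvovitaliimo -> retvovitalimo
lemma: vovit; SUR=ki; ASPECT=du; GRD=ta


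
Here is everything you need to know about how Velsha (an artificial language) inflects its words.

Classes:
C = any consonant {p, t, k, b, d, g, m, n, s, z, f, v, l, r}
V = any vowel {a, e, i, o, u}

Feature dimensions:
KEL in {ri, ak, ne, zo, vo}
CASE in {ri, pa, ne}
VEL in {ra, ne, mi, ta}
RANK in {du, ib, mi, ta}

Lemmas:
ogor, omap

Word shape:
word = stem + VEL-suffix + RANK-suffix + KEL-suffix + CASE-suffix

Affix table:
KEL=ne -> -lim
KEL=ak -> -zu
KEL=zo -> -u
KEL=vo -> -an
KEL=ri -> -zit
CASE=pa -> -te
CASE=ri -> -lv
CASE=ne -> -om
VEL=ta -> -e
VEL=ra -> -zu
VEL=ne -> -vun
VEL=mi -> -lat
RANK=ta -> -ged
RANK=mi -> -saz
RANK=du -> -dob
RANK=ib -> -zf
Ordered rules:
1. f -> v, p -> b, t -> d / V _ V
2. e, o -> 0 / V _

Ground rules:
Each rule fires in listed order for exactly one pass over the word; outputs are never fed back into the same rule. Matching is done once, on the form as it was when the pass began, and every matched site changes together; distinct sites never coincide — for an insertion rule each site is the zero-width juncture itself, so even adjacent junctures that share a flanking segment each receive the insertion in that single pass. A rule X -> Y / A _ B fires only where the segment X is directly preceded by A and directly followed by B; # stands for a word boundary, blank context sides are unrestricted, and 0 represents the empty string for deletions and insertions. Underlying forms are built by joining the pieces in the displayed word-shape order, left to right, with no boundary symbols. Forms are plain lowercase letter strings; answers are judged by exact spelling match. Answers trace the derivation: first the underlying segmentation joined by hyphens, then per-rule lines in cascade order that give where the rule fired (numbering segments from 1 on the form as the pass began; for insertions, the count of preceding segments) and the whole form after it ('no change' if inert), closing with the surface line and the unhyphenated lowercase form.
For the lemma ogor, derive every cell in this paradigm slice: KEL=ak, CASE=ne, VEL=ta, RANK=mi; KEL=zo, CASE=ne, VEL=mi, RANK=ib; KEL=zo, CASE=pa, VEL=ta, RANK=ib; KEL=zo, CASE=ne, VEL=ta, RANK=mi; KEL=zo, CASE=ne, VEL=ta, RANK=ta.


cell KEL=ak, CASE=ne, VEL=ta, RANK=mi:
underlying: ogor-e-saz-zu-om
1. f -> v, p -> b, t -> d / V _ V: no change
2. e, o -> 0 / V _: fires at position(s) 11: ogoresazzum
surface: ogoresazzum

cell KEL=zo, CASE=ne, VEL=mi, RANK=ib:
underlying: ogor-lat-zf-u-om
1. f -> v, p -> b, t -> d / V _ V: no change
2. e, o -> 0 / V _: fires at position(s) 11: ogorlatzfum
surface: ogorlatzfum

cell KEL=zo, CASE=pa, VEL=ta, RANK=ib:
underlying: ogor-e-zf-u-te
1. f -> v, p -> b, t -> d / V _ V: fires at position(s) 9: ogorezfude
2. e, o -> 0 / V _: no change
surface: ogorezfude

cell KEL=zo, CASE=ne, VEL=ta, RANK=mi:
underlying: ogor-e-saz-u-om
1. f -> v, p -> b, t -> d / V _ V: no change
2. e, o -> 0 / V _: fires at position(s) 10: ogoresazum
surface: ogoresazum

cell KEL=zo, CASE=ne, VEL=ta, RANK=ta:
underlying: ogor-e-ged-u-om
1. f -> v, p -> b, t -> d / V _ V: no change
2. e, o -> 0 / V _: fires at position(s) 10: ogoregedum
surface: ogoregedum


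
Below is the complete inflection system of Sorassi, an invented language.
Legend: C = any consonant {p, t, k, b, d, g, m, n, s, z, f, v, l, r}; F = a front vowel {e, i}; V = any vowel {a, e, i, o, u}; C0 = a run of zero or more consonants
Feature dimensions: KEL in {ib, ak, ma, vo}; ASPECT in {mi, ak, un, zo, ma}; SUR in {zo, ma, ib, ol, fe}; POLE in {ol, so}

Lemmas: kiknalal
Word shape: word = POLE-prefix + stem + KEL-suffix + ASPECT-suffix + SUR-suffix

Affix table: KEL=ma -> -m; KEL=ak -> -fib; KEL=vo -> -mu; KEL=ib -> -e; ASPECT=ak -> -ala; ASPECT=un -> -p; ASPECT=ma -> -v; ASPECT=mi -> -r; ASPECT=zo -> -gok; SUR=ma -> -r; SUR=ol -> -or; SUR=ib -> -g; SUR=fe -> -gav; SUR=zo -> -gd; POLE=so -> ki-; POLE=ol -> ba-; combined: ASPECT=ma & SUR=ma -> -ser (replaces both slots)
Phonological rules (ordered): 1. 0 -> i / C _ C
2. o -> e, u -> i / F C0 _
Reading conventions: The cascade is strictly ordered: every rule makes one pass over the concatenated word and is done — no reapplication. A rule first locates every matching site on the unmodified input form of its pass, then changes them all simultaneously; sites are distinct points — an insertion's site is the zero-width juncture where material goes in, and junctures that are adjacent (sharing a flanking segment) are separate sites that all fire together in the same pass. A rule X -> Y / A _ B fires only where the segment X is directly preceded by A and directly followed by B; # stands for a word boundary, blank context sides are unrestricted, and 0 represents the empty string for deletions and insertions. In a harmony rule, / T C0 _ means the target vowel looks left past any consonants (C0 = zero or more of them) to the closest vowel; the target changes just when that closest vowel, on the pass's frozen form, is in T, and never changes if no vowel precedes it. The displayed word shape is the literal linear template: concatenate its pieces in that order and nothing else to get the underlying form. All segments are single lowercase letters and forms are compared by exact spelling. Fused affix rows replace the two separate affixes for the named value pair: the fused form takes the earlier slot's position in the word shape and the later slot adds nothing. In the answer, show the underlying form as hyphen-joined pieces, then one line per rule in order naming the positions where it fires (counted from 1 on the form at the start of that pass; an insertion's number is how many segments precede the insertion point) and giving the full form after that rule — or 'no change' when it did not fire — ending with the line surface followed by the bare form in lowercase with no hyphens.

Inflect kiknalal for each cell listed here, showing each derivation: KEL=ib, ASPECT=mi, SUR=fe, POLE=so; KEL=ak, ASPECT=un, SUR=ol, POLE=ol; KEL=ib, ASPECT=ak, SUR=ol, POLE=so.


cell KEL=ib, ASPECT=mi, SUR=fe, POLE=so:
underlying: ki-kiknalal-e-r-gav
1. 0 -> i / C _ C: inserts after position(s) 5, 12: kikikinalalerigav
2. o -> e, u -> i / F C0 _: no change
surface: kikikinalalerigav

cell KEL=ak, ASPECT=un, SUR=ol, POLE=ol:
underlying: ba-kiknalal-fib-p-or
1. 0 -> i / C _ C: inserts after position(s) 5, 10, 13: bakikinalalifibipor
2. o -> e, u -> i / F C0 _: fires at position(s) 18: bakikinalalifibiper
surface: bakikinalalifibiper

cell KEL=ib, ASPECT=ak, SUR=ol, POLE=so:
underlying: ki-kiknalal-e-ala-or
1. 0 -> i / C _ C: inserts after position(s) 5: kikikinalalealaor
2. o -> e, u -> i / F C0 _: no change
surface: kikikinalalealaor


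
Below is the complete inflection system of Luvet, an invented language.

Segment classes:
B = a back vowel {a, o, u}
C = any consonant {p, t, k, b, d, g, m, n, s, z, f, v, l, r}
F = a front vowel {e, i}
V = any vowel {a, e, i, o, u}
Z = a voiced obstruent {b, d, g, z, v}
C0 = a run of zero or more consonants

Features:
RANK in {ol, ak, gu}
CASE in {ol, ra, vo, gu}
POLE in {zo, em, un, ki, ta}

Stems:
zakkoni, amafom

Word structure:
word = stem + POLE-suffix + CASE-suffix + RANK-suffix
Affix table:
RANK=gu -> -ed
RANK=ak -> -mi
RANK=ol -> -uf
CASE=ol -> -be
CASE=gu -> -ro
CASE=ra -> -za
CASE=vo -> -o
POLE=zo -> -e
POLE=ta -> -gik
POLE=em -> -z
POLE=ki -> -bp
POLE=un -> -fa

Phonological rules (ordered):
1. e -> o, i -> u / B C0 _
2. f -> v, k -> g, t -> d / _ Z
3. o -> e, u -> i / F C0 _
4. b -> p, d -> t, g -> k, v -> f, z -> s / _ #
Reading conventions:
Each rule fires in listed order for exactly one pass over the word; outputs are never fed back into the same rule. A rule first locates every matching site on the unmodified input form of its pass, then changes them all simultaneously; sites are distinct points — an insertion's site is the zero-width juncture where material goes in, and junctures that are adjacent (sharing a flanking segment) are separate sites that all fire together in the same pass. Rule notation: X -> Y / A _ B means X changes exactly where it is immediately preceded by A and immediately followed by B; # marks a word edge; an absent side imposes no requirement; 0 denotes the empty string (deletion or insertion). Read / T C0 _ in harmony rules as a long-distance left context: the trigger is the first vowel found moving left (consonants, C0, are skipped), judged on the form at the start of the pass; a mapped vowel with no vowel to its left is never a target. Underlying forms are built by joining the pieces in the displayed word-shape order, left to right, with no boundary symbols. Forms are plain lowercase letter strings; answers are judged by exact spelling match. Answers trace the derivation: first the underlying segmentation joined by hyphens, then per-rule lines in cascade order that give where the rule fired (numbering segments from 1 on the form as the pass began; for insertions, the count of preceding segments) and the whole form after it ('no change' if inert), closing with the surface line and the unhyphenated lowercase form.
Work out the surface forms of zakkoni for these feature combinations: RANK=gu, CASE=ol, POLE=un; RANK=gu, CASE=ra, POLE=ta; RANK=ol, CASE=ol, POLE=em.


cell RANK=gu, CASE=ol, POLE=un:
underlying: zakkoni-fa-be-ed
1. e -> o, i -> u / B C0 _: fires at position(s) 7, 11: zakkonufaboed
2. f -> v, k -> g, t -> d / _ Z: no change
3. o -> e, u -> i / F C0 _: no change
4. b -> p, d -> t, g -> k, v -> f, z -> s / _ #: fires at position(s) 13: zakkonufaboet
surface: zakkonufaboet

cell RANK=gu, CASE=ra, POLE=ta:
underlying: zakkoni-gik-za-ed
1. e -> o, i -> u / B C0 _: fires at position(s) 7, 13: zakkonugikzaod
2. f -> v, k -> g, t -> d / _ Z: fires at position(s) 10: zakkonugigzaod
3. o -> e, u -> i / F C0 _: no change
4. b -> p, d -> t, g -> k, v -> f, z -> s / _ #: fires at position(s) 14: zakkonugigzaot
surface: zakkonugigzaot

cell RANK=ol, CASE=ol, POLE=em:
underlying: zakkoni-z-be-uf
1. e -> o, i -> u / B C0 _: fires at position(s) 7: zakkonuzbeuf
2. f -> v, k -> g, t -> d / _ Z: no change
3. o -> e, u -> i / F C0 _: fires at position(s) 11: zakkonuzbeif
4. b -> p, d -> t, g -> k, v -> f, z -> s / _ #: no change
surface: zakkonuzbeif
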